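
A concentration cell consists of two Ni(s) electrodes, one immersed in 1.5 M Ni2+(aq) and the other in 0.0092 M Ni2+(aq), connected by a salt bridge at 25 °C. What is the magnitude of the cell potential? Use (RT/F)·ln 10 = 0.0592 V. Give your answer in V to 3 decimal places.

0.065 V

For a concentration cell E°cell = 0, since both electrodes use the same couple.
The compartment with the higher Ni2+(aq) concentration (1.5 M) acts as the cathode; ions are reduced there and produced at the dilute (0.0092 M) anode.
With n = 2, Ecell = −(0.0592/2)·log([dilute]/[conc]) = −(0.0592/2)·log(0.0092/1.5) = +0.065 V.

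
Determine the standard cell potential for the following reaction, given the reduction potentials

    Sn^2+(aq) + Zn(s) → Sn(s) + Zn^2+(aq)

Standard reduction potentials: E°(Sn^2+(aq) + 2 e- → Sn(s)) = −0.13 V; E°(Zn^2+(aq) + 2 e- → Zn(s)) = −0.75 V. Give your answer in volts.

+0.62 V

In the reaction as written, Sn^2+(aq) is reduced (cathode) and Zn^2+(aq) is produced by oxidation at the anode.
E°cell = E°(cathode) − E°(anode) = −0.13 − (−0.75) = +0.62 V.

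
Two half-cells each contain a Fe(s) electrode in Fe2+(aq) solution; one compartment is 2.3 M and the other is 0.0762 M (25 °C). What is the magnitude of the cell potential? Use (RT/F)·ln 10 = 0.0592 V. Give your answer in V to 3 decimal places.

For a concentration cell E°cell = 0, since both electrodes use the same couple.
The compartment with the higher Fe2+(aq) concentration (2.3 M) acts as the cathode; ions are reduced there and produced at the dilute (0.0762 M) anode.
With n = 2, Ecell = −(0.0592/2)·log([dilute]/[conc]) = −(0.0592/2)·log(0.0762/2.3) = +0.044 V.

0.044 V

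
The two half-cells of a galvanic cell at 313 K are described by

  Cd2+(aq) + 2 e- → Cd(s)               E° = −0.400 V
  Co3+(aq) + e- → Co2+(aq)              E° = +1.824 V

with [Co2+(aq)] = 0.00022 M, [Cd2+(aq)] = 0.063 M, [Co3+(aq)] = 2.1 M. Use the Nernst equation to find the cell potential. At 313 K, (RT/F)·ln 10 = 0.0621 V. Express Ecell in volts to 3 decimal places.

Since E°(Co³⁺/Co²⁺) > E°(Cd²⁺/Cd), Co³⁺/Co²⁺ serves as the cathode.
E°cell = +1.824 − (−0.400) = +2.224 V, with n = 2 electrons transferred.
The balanced reaction is 2 Co3+(aq) + Cd(s) → 2 Co2+(aq) + Cd2+(aq), so Q = ([Co2+(aq)]^2·[Cd2+(aq)]) / [Co3+(aq)]^2 = 6.91×10^−10 and log Q = −9.160.
By the Nernst equation, E = +2.224 − (0.0621/2)·(−9.160) = +2.508 V.

+2.508 V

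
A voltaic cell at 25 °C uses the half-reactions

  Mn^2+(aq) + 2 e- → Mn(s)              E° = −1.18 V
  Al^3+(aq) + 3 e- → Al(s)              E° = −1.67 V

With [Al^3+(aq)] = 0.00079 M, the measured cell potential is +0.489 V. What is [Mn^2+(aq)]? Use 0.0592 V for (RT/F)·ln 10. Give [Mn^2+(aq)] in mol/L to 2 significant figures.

With Mn²⁺/Mn at the cathode and Al³⁺/Al at the anode, E°cell = −1.18 − (−1.67) = +0.49 V (n = 6).
Rearranging E = E° − (0.0592/n)·log Q gives log Q = 6(+0.49 − (+0.489))/0.0592 = 0.101.
For 3 Mn^2+(aq) + 2 Al(s) → 3 Mn(s) + 2 Al^3+(aq), the reaction quotient is Q = [Al^3+(aq)]^2 / [Mn^2+(aq)]^3.
Isolating [Mn^2+(aq)] in Q = 10^{0.101} yields log [Mn^2+(aq)] = −2.102, i.e. 0.0079 M.

0.0079 M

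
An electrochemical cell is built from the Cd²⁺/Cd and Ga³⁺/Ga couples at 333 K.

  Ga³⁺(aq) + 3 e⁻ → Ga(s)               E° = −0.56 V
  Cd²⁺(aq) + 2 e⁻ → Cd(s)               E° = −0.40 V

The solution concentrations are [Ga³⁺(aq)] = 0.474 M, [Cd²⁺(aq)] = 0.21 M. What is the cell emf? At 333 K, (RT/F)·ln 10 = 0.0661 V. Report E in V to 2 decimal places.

+0.14 V

The Cd²⁺/Cd couple has the more positive E°, so it is the cathode; Ga³⁺/Ga is the anode.
E°cell = −0.40 − (−0.56) = +0.16 V, with n = 6 electrons transferred.
For the overall reaction 3 Cd²⁺(aq) + 2 Ga(s) → 3 Cd(s) + 2 Ga³⁺(aq), Q = [Ga³⁺(aq)]^2 / [Cd²⁺(aq)]^3 = 24.3, giving log Q = 1.385.
E = E° − (0.0661/n)·log Q = +0.16 − (0.0661/6)(1.385) = +0.14 V.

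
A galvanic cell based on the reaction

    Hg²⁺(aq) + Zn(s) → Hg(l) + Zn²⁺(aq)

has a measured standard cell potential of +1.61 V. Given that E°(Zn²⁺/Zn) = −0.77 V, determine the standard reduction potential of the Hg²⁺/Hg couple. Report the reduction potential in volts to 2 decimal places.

+0.84 V

In the reaction as written the Hg²⁺/Hg couple is reduced (cathode) and Zn²⁺/Zn is oxidized (anode), so E°cell = E°(Hg²⁺/Hg) − E°(Zn²⁺/Zn).
E°(Hg²⁺/Hg) = E°cell + E°(anode) = +1.61 + (−0.77) = +0.84 V.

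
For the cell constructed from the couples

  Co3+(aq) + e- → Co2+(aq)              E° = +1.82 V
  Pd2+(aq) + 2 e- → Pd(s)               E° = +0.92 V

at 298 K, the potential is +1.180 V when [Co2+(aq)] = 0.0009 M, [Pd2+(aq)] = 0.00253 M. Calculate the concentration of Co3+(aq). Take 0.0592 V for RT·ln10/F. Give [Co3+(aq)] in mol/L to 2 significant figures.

2.4 M

Co³⁺/Co²⁺ is the cathode (higher E°); E°cell = +1.82 − (+0.92) = +0.90 V with n = 2.
Rearranging E = E° − (0.0592/n)·log Q gives log Q = 2(+0.90 − (+1.180))/0.0592 = −9.459.
Balancing electrons gives 2 Co3+(aq) + Pd(s) → 2 Co2+(aq) + Pd2+(aq); thus Q = ([Co2+(aq)]^2·[Pd2+(aq)]) / [Co3+(aq)]^2.
Isolating [Co3+(aq)] in Q = 10^{−9.459} yields log [Co3+(aq)] = 0.385, i.e. 2.4 M.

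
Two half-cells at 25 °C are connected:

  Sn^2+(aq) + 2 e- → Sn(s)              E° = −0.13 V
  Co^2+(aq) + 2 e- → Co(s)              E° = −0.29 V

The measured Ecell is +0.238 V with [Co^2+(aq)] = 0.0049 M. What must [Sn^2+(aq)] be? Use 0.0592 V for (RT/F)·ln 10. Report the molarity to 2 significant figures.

The Sn²⁺/Sn couple has the larger reduction potential, so it is the cathode: E°cell = −0.13 − (−0.29) = +0.16 V and n = 2.
From the Nernst equation, log Q = n(E° − E)/0.0592 = 2·(+0.16 − (+0.238))/0.0592 = −2.635.
Balancing electrons gives Sn^2+(aq) + Co(s) → Sn(s) + Co^2+(aq); thus Q = [Co^2+(aq)] / [Sn^2+(aq)].
Isolating [Sn^2+(aq)] in Q = 10^{−2.635} yields log [Sn^2+(aq)] = 0.325, i.e. 2.1 M.

2.1 M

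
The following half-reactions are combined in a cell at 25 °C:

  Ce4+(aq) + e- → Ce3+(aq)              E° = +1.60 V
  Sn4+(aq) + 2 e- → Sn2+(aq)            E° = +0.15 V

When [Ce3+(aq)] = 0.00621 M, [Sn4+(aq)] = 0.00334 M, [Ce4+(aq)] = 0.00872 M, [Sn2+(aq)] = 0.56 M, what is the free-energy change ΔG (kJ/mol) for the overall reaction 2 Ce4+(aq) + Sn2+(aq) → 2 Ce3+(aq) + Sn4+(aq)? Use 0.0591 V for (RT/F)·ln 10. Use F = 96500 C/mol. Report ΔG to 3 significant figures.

The standard cell potential is +1.60 − (+0.15) = +1.45 V, with n = 2 electrons in the balanced equation.
Q = ([Ce3+(aq)]^2·[Sn4+(aq)]) / ([Ce4+(aq)]^2·[Sn2+(aq)]) = 0.00302, so log Q = −2.519 and E = +1.45 − (0.0591/2)(−2.519) = +1.5244 V.
Then ΔG = −nFE = −2 × 96500 × +1.5244 J/mol = −294 kJ/mol.

−294 kJ/mol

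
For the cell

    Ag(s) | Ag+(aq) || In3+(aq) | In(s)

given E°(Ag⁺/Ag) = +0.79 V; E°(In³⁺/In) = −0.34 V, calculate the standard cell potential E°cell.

By convention the left-hand electrode in cell notation is the anode (oxidation) and the right-hand electrode is the cathode (reduction).
E°cell = E°(right) − E°(left) = −0.34 − (+0.79) = −1.13 V.
The negative sign shows that, as written, the cell would require an external voltage to drive the reaction.

−1.13 V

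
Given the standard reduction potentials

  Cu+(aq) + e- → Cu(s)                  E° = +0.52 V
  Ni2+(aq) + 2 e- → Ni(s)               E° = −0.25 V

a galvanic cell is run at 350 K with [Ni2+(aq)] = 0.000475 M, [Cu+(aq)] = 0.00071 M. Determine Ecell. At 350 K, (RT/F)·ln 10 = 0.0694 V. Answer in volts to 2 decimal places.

The Cu⁺/Cu couple has the more positive E°, so it is the cathode; Ni²⁺/Ni is the anode.
E°cell = +0.52 − (−0.25) = +0.77 V, with n = 2 electrons transferred.
For the overall reaction 2 Cu+(aq) + Ni(s) → 2 Cu(s) + Ni2+(aq), Q = [Ni2+(aq)] / [Cu+(aq)]^2 = 942, giving log Q = 2.974.
E = E° − (0.0694/n)·log Q = +0.77 − (0.0694/2)(2.974) = +0.67 V.

+0.67 V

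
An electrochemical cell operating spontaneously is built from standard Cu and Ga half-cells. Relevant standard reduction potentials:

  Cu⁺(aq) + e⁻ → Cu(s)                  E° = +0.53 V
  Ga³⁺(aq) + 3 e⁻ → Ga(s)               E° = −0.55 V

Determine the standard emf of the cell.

+1.08 V

Of the two couples in this cell, the one with the more positive reduction potential is reduced at the cathode: here that is Cu⁺/Cu (+0.53 V); Ga³⁺/Ga (−0.55 V) is the anode.
E°cell = E°(cathode) − E°(anode) = +0.53 − (−0.55) = +1.08 V.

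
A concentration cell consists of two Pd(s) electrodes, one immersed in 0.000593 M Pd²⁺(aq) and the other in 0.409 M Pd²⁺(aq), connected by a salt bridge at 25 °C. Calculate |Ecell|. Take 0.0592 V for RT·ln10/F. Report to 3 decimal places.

For a concentration cell E°cell = 0, since both electrodes use the same couple.
The compartment with the higher Pd²⁺(aq) concentration (0.409 M) acts as the cathode; ions are reduced there and produced at the dilute (0.000593 M) anode.
With n = 2, Ecell = −(0.0592/2)·log([dilute]/[conc]) = −(0.0592/2)·log(0.000593/0.409) = +0.084 V.

0.084 V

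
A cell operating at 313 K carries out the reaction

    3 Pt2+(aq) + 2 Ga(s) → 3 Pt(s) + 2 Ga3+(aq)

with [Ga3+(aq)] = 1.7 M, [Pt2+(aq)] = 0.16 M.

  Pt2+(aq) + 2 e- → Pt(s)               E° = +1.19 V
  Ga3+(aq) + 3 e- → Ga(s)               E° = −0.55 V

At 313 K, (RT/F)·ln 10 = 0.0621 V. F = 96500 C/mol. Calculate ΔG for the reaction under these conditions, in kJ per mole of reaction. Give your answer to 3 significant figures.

−990 kJ/mol

The standard cell potential is +1.19 − (−0.55) = +1.74 V, with n = 6 electrons in the balanced equation.
Here Q = [Ga3+(aq)]^2 / [Pt2+(aq)]^3 = 706 (log Q = 2.849), giving E = +1.74 − (0.0621/6)·(2.849) = +1.7105 V.
Finally ΔG = −nFE = −(6)(96500 C/mol)(+1.7105 V) = −990 kJ/mol.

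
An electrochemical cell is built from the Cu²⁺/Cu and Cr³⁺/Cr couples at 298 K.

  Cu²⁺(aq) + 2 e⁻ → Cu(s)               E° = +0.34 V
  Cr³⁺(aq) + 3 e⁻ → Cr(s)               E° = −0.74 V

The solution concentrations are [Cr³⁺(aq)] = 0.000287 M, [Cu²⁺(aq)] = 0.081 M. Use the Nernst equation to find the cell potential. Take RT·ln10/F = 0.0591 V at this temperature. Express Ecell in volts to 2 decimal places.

+1.12 V

Since E°(Cu²⁺/Cu) > E°(Cr³⁺/Cr), Cu²⁺/Cu serves as the cathode.
E°cell = E°cat − E°an = +0.34 − (−0.74) = +1.08 V; n = 6.
For the overall reaction 3 Cu²⁺(aq) + 2 Cr(s) → 3 Cu(s) + 2 Cr³⁺(aq), Q = [Cr³⁺(aq)]^2 / [Cu²⁺(aq)]^3 = 0.000155, giving log Q = −3.810.
E = E° − (0.0591/n)·log Q = +1.08 − (0.0591/6)(−3.810) = +1.12 V.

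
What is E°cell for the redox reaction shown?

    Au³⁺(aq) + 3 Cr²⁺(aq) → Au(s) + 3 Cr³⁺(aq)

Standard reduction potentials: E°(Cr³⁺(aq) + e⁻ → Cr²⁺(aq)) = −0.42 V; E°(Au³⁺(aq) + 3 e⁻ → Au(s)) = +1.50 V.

+1.92 V

Au³⁺(aq) gains electrons, so the Au³⁺/Au couple is the cathode; the Cr³⁺/Cr²⁺ couple is the anode.
E°cell = E°(cathode) − E°(anode) = +1.50 − (−0.42) = +1.92 V.
The positive value indicates the reaction is spontaneous as written.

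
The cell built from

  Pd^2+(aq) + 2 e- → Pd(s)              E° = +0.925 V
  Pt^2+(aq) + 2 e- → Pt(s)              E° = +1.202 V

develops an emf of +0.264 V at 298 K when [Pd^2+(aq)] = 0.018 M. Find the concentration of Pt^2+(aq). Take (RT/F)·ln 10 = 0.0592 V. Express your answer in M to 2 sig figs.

Pt²⁺/Pt is the cathode (higher E°); E°cell = +1.202 − (+0.925) = +0.277 V with n = 2.
Rearranging E = E° − (0.0592/n)·log Q gives log Q = 2(+0.277 − (+0.264))/0.0592 = 0.439.
Balancing electrons gives Pt^2+(aq) + Pd(s) → Pt(s) + Pd^2+(aq); thus Q = [Pd^2+(aq)] / [Pt^2+(aq)].
Substituting the known concentrations and solving, log [Pt^2+(aq)] = −2.184 and [Pt^2+(aq)] = 0.0065 M.

0.0065 M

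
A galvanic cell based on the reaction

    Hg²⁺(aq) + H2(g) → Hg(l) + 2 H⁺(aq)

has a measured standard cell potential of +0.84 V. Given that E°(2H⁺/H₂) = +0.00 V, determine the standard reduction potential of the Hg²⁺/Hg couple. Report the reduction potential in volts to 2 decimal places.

+0.84 V

In the reaction as written the Hg²⁺/Hg couple is reduced (cathode) and 2H⁺/H₂ is oxidized (anode), so E°cell = E°(Hg²⁺/Hg) − E°(2H⁺/H₂).
E°(Hg²⁺/Hg) = E°cell + E°(anode) = +0.84 + (+0.00) = +0.84 V.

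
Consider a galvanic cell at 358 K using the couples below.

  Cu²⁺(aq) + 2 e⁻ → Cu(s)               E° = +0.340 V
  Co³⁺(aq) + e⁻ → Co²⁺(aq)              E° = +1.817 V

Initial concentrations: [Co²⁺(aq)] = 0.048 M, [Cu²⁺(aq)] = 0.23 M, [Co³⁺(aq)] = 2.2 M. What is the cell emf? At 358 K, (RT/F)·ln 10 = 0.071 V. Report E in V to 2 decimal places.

Co³⁺/Co²⁺ is reduced (cathode, E° = +1.817 V) and Cu²⁺/Cu is oxidized (anode).
E°cell = E°cat − E°an = +1.817 − (+0.340) = +1.477 V; n = 2.
For the overall reaction 2 Co³⁺(aq) + Cu(s) → 2 Co²⁺(aq) + Cu²⁺(aq), Q = ([Co²⁺(aq)]^2·[Cu²⁺(aq)]) / [Co³⁺(aq)]^2 = 0.000109, giving log Q = −3.961.
By the Nernst equation, E = +1.477 − (0.071/2)·(−3.961) = +1.62 V.

+1.62 V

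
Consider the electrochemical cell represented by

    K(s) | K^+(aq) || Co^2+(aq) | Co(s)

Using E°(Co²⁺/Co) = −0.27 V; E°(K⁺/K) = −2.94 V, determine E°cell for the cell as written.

+2.67 V

By convention the left-hand electrode in cell notation is the anode (oxidation) and the right-hand electrode is the cathode (reduction).
E°cell = E°(right) − E°(left) = −0.27 − (−2.94) = +2.67 V.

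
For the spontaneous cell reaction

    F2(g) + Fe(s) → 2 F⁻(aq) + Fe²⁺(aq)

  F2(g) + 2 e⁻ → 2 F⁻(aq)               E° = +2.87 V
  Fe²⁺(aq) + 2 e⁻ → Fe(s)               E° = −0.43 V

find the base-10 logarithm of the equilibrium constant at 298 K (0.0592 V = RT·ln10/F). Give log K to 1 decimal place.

log K = 111.5

The F₂/F⁻ couple is reduced (cathode); E°cell = +2.87 − (−0.43) = +3.30 V with n = 2.
At equilibrium E = 0, so log K = nE°cell / 0.0592 = (2)(+3.30) / 0.0592 = 111.5.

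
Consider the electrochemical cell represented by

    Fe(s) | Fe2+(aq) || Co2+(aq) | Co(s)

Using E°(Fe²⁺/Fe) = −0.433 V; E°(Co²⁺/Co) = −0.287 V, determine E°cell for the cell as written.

+0.146 V

By convention the left-hand electrode in cell notation is the anode (oxidation) and the right-hand electrode is the cathode (reduction).
E°cell = E°(right) − E°(left) = −0.287 − (−0.433) = +0.146 V.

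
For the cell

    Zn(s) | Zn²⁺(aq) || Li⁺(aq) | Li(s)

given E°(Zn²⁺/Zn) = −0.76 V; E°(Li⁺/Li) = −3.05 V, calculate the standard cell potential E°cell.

By convention the left-hand electrode in cell notation is the anode (oxidation) and the right-hand electrode is the cathode (reduction).
E°cell = E°(right) − E°(left) = −3.05 − (−0.76) = −2.29 V.
The negative sign shows that, as written, the cell would require an external voltage to drive the reaction.

−2.29 V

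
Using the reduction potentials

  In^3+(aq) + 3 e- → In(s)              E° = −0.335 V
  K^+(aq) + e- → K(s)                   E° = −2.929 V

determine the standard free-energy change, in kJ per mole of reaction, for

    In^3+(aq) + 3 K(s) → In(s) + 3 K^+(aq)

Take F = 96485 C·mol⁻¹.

In the reaction as written In^3+(aq) is reduced, so the In³⁺/In couple is the cathode and K⁺/K is the anode.
E°cell = −0.335 − (−2.929) = +2.594 V; balancing electrons gives n = 3.
ΔG° = −nFE°cell = −(3)(96485)(+2.594) J/mol = −751 kJ/mol.

−751 kJ/mol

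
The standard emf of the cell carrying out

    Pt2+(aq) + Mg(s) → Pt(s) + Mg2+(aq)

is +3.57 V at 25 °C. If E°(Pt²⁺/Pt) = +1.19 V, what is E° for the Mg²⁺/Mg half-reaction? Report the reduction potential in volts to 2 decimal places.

−2.38 V

In the reaction as written the Pt²⁺/Pt couple is reduced (cathode) and Mg²⁺/Mg is oxidized (anode), so E°cell = E°(Pt²⁺/Pt) − E°(Mg²⁺/Mg).
E°(Mg²⁺/Mg) = E°(cathode) − E°cell = +1.19 − (+3.57) = −2.38 V.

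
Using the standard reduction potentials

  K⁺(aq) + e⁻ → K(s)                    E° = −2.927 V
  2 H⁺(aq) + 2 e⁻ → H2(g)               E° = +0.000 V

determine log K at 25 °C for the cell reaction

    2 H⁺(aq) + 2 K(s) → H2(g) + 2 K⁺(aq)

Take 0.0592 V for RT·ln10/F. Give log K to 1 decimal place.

The 2H⁺/H₂ couple is reduced (cathode); E°cell = +0.000 − (−2.927) = +2.927 V with n = 2.
At equilibrium E = 0, so log K = nE°cell / 0.0592 = (2)(+2.927) / 0.0592 = 98.9.

log K = 98.9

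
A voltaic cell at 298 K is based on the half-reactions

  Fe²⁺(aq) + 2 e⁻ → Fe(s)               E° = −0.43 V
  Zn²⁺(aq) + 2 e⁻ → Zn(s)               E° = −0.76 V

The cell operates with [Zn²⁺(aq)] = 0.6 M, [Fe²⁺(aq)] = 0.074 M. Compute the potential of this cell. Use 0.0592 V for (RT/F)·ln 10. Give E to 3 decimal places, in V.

Fe²⁺/Fe is reduced (cathode, E° = −0.43 V) and Zn²⁺/Zn is oxidized (anode).
The standard potential is −0.43 − (−0.76) = +0.33 V and the balanced reaction transfers n = 2 electrons.
Balancing gives Fe²⁺(aq) + Zn(s) → Fe(s) + Zn²⁺(aq); hence Q = [Zn²⁺(aq)] / [Fe²⁺(aq)] = 8.11 (log Q = 0.909).
Applying E = E° − (RT ln10/nF)·log Q gives +0.33 − (0.0592/2)(0.909) = +0.303 V.

+0.303 V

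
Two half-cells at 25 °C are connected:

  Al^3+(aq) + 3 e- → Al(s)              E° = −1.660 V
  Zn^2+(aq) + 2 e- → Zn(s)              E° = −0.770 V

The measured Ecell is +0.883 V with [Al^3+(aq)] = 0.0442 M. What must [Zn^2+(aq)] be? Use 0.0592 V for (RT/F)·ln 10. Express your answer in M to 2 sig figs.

Zn²⁺/Zn is the cathode (higher E°); E°cell = −0.770 − (−1.660) = +0.890 V with n = 6.
Since E = E° − (0.0592/n)·log Q, log Q = n(E° − E)/0.0592 = 0.709.
Balancing electrons gives 3 Zn^2+(aq) + 2 Al(s) → 3 Zn(s) + 2 Al^3+(aq); thus Q = [Al^3+(aq)]^2 / [Zn^2+(aq)]^3.
Substituting the known concentrations and solving, log [Zn^2+(aq)] = −1.139 and [Zn^2+(aq)] = 0.073 M.

0.073 M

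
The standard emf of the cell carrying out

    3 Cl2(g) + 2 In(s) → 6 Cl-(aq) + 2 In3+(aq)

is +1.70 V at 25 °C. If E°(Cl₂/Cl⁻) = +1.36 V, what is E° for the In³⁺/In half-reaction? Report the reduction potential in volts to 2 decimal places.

−0.34 V

In the reaction as written the Cl₂/Cl⁻ couple is reduced (cathode) and In³⁺/In is oxidized (anode), so E°cell = E°(Cl₂/Cl⁻) − E°(In³⁺/In).
E°(In³⁺/In) = E°(cathode) − E°cell = +1.36 − (+1.70) = −0.34 V.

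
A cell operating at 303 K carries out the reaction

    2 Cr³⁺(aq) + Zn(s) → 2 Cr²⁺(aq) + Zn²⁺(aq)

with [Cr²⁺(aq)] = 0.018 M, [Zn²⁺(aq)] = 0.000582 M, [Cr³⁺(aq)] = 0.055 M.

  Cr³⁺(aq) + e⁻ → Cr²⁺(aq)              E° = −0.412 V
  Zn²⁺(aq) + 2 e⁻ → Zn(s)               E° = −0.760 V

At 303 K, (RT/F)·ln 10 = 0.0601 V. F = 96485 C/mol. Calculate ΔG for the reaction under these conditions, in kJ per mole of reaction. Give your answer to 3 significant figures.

The standard cell potential is −0.412 − (−0.760) = +0.348 V, with n = 2 electrons in the balanced equation.
The reaction quotient is ([Cr²⁺(aq)]^2·[Zn²⁺(aq)]) / [Cr³⁺(aq)]^2 = 6.23×10^−5; by Nernst, E = +0.348 − (0.0601/2)(−4.205) = +0.4744 V.
ΔG = −nFE = −(2)(96485)(+0.4744) J/mol = −91.5 kJ/mol.

−91.5 kJ/mol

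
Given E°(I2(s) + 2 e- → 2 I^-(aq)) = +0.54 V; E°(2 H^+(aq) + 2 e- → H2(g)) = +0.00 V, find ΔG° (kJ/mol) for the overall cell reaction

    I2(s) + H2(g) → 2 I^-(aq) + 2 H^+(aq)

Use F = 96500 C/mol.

In the reaction as written I2(s) is reduced, so the I₂/I⁻ couple is the cathode and 2H⁺/H₂ is the anode.
E°cell = +0.54 − (+0.00) = +0.54 V; balancing electrons gives n = 2.
ΔG° = −nFE°cell = −(2)(96500)(+0.54) J/mol = −104 kJ/mol.

−104 kJ/mol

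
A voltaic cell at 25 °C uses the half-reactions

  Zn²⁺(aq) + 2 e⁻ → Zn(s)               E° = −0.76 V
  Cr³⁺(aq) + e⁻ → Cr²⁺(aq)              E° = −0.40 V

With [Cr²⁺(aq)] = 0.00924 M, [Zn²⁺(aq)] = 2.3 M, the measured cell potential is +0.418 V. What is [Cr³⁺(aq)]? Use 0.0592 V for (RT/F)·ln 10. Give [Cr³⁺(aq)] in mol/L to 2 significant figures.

0.13 M

Cr³⁺/Cr²⁺ is the cathode (higher E°); E°cell = −0.40 − (−0.76) = +0.36 V with n = 2.
From the Nernst equation, log Q = n(E° − E)/0.0592 = 2·(+0.36 − (+0.418))/0.0592 = −1.959.
For 2 Cr³⁺(aq) + Zn(s) → 2 Cr²⁺(aq) + Zn²⁺(aq), the reaction quotient is Q = ([Cr²⁺(aq)]^2·[Zn²⁺(aq)]) / [Cr³⁺(aq)]^2.
Substituting the known concentrations and solving, log [Cr³⁺(aq)] = −0.874 and [Cr³⁺(aq)] = 0.13 M.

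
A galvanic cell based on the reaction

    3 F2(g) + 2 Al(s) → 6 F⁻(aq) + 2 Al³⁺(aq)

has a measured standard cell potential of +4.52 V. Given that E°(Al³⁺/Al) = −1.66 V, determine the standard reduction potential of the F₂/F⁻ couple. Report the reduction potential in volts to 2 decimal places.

+2.86 V

In the reaction as written the F₂/F⁻ couple is reduced (cathode) and Al³⁺/Al is oxidized (anode), so E°cell = E°(F₂/F⁻) − E°(Al³⁺/Al).
E°(F₂/F⁻) = E°cell + E°(anode) = +4.52 + (−1.66) = +2.86 V.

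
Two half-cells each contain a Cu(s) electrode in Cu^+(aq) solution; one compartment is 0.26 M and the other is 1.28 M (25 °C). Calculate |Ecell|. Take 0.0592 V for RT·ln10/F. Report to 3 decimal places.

For a concentration cell E°cell = 0, since both electrodes use the same couple.
The compartment with the higher Cu^+(aq) concentration (1.28 M) acts as the cathode; ions are reduced there and produced at the dilute (0.26 M) anode.
With n = 1, Ecell = −(0.0592/1)·log([dilute]/[conc]) = −(0.0592/1)·log(0.26/1.28) = +0.041 V.

0.041 V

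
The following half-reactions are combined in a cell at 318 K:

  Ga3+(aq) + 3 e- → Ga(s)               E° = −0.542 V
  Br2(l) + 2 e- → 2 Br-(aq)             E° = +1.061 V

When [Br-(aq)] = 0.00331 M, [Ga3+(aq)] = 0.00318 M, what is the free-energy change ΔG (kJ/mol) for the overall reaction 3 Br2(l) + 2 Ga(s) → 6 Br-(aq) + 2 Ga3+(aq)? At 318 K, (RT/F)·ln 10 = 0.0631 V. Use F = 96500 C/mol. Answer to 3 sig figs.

−1050 kJ/mol

The standard cell potential is +1.061 − (−0.542) = +1.603 V, with n = 6 electrons in the balanced equation.
Q = [Br-(aq)]^6·[Ga3+(aq)]^2 = 1.33×10^−20, so log Q = −19.876 and E = +1.603 − (0.0631/6)(−19.876) = +1.8120 V.
Then ΔG = −nFE = −6 × 96500 × +1.8120 J/mol = −1050 kJ/mol.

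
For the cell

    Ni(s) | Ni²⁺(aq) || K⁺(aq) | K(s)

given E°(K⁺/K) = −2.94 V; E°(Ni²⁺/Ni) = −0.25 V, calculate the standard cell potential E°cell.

−2.69 V

By convention the left-hand electrode in cell notation is the anode (oxidation) and the right-hand electrode is the cathode (reduction).
E°cell = E°(right) − E°(left) = −2.94 − (−0.25) = −2.69 V.
The negative sign shows that, as written, the cell would require an external voltage to drive the reaction.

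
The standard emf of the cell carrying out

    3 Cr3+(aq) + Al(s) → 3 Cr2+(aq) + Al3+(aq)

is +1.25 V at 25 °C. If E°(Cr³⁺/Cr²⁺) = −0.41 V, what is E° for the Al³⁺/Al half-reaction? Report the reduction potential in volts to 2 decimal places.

In the reaction as written the Cr³⁺/Cr²⁺ couple is reduced (cathode) and Al³⁺/Al is oxidized (anode), so E°cell = E°(Cr³⁺/Cr²⁺) − E°(Al³⁺/Al).
E°(Al³⁺/Al) = E°(cathode) − E°cell = −0.41 − (+1.25) = −1.66 V.

−1.66 V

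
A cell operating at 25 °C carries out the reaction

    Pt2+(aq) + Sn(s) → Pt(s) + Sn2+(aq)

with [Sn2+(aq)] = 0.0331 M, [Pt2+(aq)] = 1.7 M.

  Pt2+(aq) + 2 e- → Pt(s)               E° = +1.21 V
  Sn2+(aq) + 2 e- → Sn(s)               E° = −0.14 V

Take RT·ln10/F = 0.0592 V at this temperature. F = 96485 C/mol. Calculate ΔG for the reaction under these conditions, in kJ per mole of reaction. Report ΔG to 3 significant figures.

With Pt²⁺/Pt reduced at the cathode, E°cell = +1.21 − (−0.14) = +1.35 V and n = 2.
The reaction quotient is [Sn2+(aq)] / [Pt2+(aq)] = 0.0195; by Nernst, E = +1.35 − (0.0592/2)(−1.711) = +1.4006 V.
ΔG = −nFE = −(2)(96485)(+1.4006) J/mol = −270 kJ/mol.

−270 kJ/mol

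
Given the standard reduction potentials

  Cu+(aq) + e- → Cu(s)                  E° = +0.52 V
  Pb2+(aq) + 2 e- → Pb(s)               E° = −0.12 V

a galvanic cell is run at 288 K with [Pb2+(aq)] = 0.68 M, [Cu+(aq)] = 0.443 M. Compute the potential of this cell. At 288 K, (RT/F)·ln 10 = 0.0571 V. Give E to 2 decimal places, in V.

+0.62 V

The Cu⁺/Cu couple has the more positive E°, so it is the cathode; Pb²⁺/Pb is the anode.
The standard potential is +0.52 − (−0.12) = +0.64 V and the balanced reaction transfers n = 2 electrons.
The balanced reaction is 2 Cu+(aq) + Pb(s) → 2 Cu(s) + Pb2+(aq), so Q = [Pb2+(aq)] / [Cu+(aq)]^2 = 3.46 and log Q = 0.540.
E = E° − (0.0571/n)·log Q = +0.64 − (0.0571/2)(0.540) = +0.62 V.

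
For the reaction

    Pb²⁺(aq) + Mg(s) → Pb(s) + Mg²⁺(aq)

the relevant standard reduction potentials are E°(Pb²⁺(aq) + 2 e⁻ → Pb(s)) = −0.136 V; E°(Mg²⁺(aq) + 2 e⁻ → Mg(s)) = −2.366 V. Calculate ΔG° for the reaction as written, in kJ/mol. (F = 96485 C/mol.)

−430 kJ/mol

In the reaction as written Pb²⁺(aq) is reduced, so the Pb²⁺/Pb couple is the cathode and Mg²⁺/Mg is the anode.
E°cell = −0.136 − (−2.366) = +2.230 V; balancing electrons gives n = 2.
ΔG° = −nFE°cell = −(2)(96485)(+2.230) J/mol = −430 kJ/mol.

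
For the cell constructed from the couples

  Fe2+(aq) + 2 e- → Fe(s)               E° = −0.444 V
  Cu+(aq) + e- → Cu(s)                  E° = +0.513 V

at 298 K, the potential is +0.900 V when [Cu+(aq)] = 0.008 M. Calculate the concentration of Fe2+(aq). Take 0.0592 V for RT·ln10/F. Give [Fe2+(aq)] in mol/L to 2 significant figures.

0.0054 M

With Cu⁺/Cu at the cathode and Fe²⁺/Fe at the anode, E°cell = +0.513 − (−0.444) = +0.957 V (n = 2).
From the Nernst equation, log Q = n(E° − E)/0.0592 = 2·(+0.957 − (+0.900))/0.0592 = 1.926.
The balanced reaction is 2 Cu+(aq) + Fe(s) → 2 Cu(s) + Fe2+(aq), so Q = [Fe2+(aq)] / [Cu+(aq)]^2.
Substituting the known concentrations and solving, log [Fe2+(aq)] = −2.268 and [Fe2+(aq)] = 0.0054 M.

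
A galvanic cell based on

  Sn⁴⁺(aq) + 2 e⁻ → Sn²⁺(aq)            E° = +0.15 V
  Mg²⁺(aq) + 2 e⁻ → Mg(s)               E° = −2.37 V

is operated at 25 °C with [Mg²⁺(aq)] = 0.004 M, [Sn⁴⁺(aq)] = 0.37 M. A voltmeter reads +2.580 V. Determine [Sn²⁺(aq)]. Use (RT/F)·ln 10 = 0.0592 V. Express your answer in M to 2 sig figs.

Sn⁴⁺/Sn²⁺ is the cathode (higher E°); E°cell = +0.15 − (−2.37) = +2.52 V with n = 2.
Rearranging E = E° − (0.0592/n)·log Q gives log Q = 2(+2.52 − (+2.580))/0.0592 = −2.027.
The balanced reaction is Sn⁴⁺(aq) + Mg(s) → Sn²⁺(aq) + Mg²⁺(aq), so Q = ([Sn²⁺(aq)]·[Mg²⁺(aq)]) / [Sn⁴⁺(aq)].
Solving for the unknown gives log [Sn²⁺(aq)] = −0.061, so [Sn²⁺(aq)] ≈ 0.87 M.

0.87 M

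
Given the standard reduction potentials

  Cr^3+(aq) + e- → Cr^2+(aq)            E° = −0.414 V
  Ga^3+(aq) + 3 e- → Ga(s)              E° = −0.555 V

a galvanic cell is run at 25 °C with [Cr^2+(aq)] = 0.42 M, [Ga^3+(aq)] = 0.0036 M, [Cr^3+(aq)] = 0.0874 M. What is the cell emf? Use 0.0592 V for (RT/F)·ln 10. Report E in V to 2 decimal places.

Cr³⁺/Cr²⁺ is reduced (cathode, E° = −0.414 V) and Ga³⁺/Ga is oxidized (anode).
E°cell = E°cat − E°an = −0.414 − (−0.555) = +0.141 V; n = 3.
The balanced reaction is 3 Cr^3+(aq) + Ga(s) → 3 Cr^2+(aq) + Ga^3+(aq), so Q = ([Cr^2+(aq)]^3·[Ga^3+(aq)]) / [Cr^3+(aq)]^3 = 0.399 and log Q = −0.398.
Applying E = E° − (RT ln10/nF)·log Q gives +0.141 − (0.0592/3)(−0.398) = +0.15 V.

+0.15 V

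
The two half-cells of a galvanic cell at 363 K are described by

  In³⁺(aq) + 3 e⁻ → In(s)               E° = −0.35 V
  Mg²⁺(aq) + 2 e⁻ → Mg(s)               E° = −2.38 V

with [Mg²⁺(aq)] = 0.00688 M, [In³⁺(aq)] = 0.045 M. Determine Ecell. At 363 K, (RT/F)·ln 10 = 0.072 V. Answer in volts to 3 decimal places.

In³⁺/In is reduced (cathode, E° = −0.35 V) and Mg²⁺/Mg is oxidized (anode).
The standard potential is −0.35 − (−2.38) = +2.03 V and the balanced reaction transfers n = 6 electrons.
For the overall reaction 2 In³⁺(aq) + 3 Mg(s) → 2 In(s) + 3 Mg²⁺(aq), Q = [Mg²⁺(aq)]^3 / [In³⁺(aq)]^2 = 0.000161, giving log Q = −3.794.
E = E° − (0.072/n)·log Q = +2.03 − (0.072/6)(−3.794) = +2.076 V.

+2.076 V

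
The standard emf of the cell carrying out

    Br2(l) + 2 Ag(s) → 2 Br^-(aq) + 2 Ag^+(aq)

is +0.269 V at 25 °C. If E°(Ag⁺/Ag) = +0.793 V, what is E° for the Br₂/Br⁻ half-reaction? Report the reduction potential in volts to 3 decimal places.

In the reaction as written the Br₂/Br⁻ couple is reduced (cathode) and Ag⁺/Ag is oxidized (anode), so E°cell = E°(Br₂/Br⁻) − E°(Ag⁺/Ag).
E°(Br₂/Br⁻) = E°cell + E°(anode) = +0.269 + (+0.793) = +1.062 V.

+1.062 V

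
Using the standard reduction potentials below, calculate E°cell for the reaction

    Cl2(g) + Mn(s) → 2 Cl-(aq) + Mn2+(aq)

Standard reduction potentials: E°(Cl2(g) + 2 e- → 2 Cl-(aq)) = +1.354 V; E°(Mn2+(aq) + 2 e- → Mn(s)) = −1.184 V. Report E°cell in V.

Cl2(g) gains electrons, so the Cl₂/Cl⁻ couple is the cathode; the Mn²⁺/Mn couple is the anode.
E°cell = E°(cathode) − E°(anode) = +1.354 − (−1.184) = +2.538 V.

+2.538 V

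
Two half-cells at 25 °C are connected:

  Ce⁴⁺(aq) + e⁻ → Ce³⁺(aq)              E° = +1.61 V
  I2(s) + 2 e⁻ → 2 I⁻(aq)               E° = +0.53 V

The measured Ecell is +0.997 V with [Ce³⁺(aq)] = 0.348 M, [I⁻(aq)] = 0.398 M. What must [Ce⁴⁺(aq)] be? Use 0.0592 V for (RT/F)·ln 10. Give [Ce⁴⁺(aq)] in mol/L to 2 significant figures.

The Ce⁴⁺/Ce³⁺ couple has the larger reduction potential, so it is the cathode: E°cell = +1.61 − (+0.53) = +1.08 V and n = 2.
From the Nernst equation, log Q = n(E° − E)/0.0592 = 2·(+1.08 − (+0.997))/0.0592 = 2.804.
The balanced reaction is 2 Ce⁴⁺(aq) + 2 I⁻(aq) → 2 Ce³⁺(aq) + I2(s), so Q = [Ce³⁺(aq)]^2 / ([Ce⁴⁺(aq)]^2·[I⁻(aq)]^2).
Isolating [Ce⁴⁺(aq)] in Q = 10^{2.804} yields log [Ce⁴⁺(aq)] = −1.460, i.e. 0.035 M.

0.035 M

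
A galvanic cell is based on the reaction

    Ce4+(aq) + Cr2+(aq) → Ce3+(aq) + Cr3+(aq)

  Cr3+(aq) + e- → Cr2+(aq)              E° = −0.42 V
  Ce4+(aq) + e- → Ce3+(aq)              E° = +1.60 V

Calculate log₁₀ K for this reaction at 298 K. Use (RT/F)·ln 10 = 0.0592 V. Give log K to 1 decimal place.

The Ce⁴⁺/Ce³⁺ couple is reduced (cathode); E°cell = +1.60 − (−0.42) = +2.02 V with n = 1.
At equilibrium E = 0, so log K = nE°cell / 0.0592 = (1)(+2.02) / 0.0592 = 34.1.

log K = 34.1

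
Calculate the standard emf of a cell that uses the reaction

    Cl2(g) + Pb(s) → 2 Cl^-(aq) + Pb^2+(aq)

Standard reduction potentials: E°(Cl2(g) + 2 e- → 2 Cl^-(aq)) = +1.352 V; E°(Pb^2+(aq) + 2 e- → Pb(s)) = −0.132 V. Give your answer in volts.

Cl2(g) gains electrons, so the Cl₂/Cl⁻ couple is the cathode; the Pb²⁺/Pb couple is the anode.
E°cell = E°(cathode) − E°(anode) = +1.352 − (−0.132) = +1.484 V.
The positive value indicates the reaction is spontaneous as written.

+1.484 V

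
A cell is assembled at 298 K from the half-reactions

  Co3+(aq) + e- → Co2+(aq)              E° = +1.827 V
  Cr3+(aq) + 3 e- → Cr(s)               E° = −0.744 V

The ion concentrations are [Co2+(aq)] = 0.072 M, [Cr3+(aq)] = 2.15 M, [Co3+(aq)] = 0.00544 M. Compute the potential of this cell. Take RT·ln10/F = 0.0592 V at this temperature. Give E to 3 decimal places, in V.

Co³⁺/Co²⁺ is reduced (cathode, E° = +1.827 V) and Cr³⁺/Cr is oxidized (anode).
E°cell = +1.827 − (−0.744) = +2.571 V, with n = 3 electrons transferred.
The balanced reaction is 3 Co3+(aq) + Cr(s) → 3 Co2+(aq) + Cr3+(aq), so Q = ([Co2+(aq)]^3·[Cr3+(aq)]) / [Co3+(aq)]^3 = 4.98×10^3 and log Q = 3.698.
By the Nernst equation, E = +2.571 − (0.0592/3)·(3.698) = +2.498 V.

+2.498 V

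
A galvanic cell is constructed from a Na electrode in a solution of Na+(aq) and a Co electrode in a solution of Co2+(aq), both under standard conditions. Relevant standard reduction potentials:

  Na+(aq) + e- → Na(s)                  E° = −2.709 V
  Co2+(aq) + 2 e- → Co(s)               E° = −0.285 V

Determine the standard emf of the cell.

The Co²⁺/Co couple has the higher E°, so Co ion is reduced (cathode) and Na is oxidized (anode).
E°cell = E°(cathode) − E°(anode) = −0.285 − (−2.709) = +2.424 V.

+2.424 V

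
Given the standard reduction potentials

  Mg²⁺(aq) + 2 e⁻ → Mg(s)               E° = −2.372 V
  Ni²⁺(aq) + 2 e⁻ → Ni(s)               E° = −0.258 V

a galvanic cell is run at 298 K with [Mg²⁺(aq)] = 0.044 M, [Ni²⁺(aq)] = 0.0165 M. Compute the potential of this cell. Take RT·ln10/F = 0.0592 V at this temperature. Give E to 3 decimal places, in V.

Since E°(Ni²⁺/Ni) > E°(Mg²⁺/Mg), Ni²⁺/Ni serves as the cathode.
E°cell = −0.258 − (−2.372) = +2.114 V, with n = 2 electrons transferred.
Balancing gives Ni²⁺(aq) + Mg(s) → Ni(s) + Mg²⁺(aq); hence Q = [Mg²⁺(aq)] / [Ni²⁺(aq)] = 2.67 (log Q = 0.426).
By the Nernst equation, E = +2.114 − (0.0592/2)·(0.426) = +2.101 V.

+2.101 V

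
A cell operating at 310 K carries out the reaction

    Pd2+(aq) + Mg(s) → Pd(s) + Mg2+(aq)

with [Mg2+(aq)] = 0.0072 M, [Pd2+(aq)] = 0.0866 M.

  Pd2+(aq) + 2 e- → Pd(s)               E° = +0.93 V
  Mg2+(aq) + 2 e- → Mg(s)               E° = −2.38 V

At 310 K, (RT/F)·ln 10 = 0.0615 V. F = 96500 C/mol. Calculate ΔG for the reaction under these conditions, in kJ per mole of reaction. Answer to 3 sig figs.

E°cell = +0.93 − (−2.38) = +3.31 V; the balanced reaction transfers n = 2 electrons.
Q = [Mg2+(aq)] / [Pd2+(aq)] = 0.0831, so log Q = −1.080 and E = +3.31 − (0.0615/2)(−1.080) = +3.3432 V.
Finally ΔG = −nFE = −(2)(96500 C/mol)(+3.3432 V) = −645 kJ/mol.

−645 kJ/mol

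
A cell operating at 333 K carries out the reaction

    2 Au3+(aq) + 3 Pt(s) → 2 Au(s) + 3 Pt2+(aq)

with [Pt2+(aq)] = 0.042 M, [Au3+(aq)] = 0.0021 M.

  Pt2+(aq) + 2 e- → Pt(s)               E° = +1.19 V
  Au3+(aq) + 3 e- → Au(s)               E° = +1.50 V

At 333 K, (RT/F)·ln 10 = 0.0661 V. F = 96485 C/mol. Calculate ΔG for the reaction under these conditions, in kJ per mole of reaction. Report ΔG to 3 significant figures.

−172 kJ/mol

E°cell = +1.50 − (+1.19) = +0.31 V; the balanced reaction transfers n = 6 electrons.
The reaction quotient is [Pt2+(aq)]^3 / [Au3+(aq)]^2 = 16.8; by Nernst, E = +0.31 − (0.0661/6)(1.225) = +0.2965 V.
ΔG = −nFE = −(6)(96485)(+0.2965) J/mol = −172 kJ/mol.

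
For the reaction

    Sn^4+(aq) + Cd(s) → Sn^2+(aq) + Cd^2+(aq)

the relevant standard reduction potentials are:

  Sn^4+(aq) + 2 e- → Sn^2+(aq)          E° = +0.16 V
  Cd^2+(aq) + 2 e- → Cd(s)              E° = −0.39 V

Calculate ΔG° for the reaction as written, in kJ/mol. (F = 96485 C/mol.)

−106 kJ/mol

In the reaction as written Sn^4+(aq) is reduced, so the Sn⁴⁺/Sn²⁺ couple is the cathode and Cd²⁺/Cd is the anode.
E°cell = +0.16 − (−0.39) = +0.55 V; balancing electrons gives n = 2.
ΔG° = −nFE°cell = −(2)(96485)(+0.55) J/mol = −106 kJ/mol.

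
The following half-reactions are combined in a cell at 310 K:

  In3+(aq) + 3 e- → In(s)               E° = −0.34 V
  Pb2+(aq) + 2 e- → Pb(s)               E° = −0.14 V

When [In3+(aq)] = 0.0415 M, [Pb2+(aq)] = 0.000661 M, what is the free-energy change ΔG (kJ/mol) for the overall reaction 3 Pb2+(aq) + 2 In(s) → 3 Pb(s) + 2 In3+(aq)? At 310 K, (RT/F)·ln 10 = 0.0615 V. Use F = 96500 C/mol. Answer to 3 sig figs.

The standard cell potential is −0.14 − (−0.34) = +0.20 V, with n = 6 electrons in the balanced equation.
Q = [In3+(aq)]^2 / [Pb2+(aq)]^3 = 5.96×10^6, so log Q = 6.775 and E = +0.20 − (0.0615/6)(6.775) = +0.1306 V.
Then ΔG = −nFE = −6 × 96500 × +0.1306 J/mol = −75.6 kJ/mol.

−75.6 kJ/mol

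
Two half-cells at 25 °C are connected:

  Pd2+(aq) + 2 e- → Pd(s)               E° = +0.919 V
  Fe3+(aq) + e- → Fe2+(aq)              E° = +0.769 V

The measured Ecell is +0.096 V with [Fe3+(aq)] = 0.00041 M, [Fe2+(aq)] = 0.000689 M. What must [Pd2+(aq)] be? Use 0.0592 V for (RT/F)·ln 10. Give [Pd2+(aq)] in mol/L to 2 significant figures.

0.0053 M

With Pd²⁺/Pd at the cathode and Fe³⁺/Fe²⁺ at the anode, E°cell = +0.919 − (+0.769) = +0.150 V (n = 2).
Rearranging E = E° − (0.0592/n)·log Q gives log Q = 2(+0.150 − (+0.096))/0.0592 = 1.824.
Balancing electrons gives Pd2+(aq) + 2 Fe2+(aq) → Pd(s) + 2 Fe3+(aq); thus Q = [Fe3+(aq)]^2 / ([Pd2+(aq)]·[Fe2+(aq)]^2).
Isolating [Pd2+(aq)] in Q = 10^{1.824} yields log [Pd2+(aq)] = −2.275, i.e. 0.0053 M.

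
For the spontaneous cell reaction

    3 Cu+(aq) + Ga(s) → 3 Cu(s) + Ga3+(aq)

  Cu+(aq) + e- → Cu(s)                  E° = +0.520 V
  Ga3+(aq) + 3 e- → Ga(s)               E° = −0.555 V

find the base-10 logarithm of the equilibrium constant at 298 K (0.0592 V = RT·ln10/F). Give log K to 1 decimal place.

The Cu⁺/Cu couple is reduced (cathode); E°cell = +0.520 − (−0.555) = +1.075 V with n = 3.
At equilibrium E = 0, so log K = nE°cell / 0.0592 = (3)(+1.075) / 0.0592 = 54.5.

log K = 54.5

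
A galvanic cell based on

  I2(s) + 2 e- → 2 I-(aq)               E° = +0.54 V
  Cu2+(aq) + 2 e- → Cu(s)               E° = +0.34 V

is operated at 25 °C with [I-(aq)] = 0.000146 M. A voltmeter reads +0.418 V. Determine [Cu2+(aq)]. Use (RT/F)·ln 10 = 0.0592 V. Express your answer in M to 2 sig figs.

I₂/I⁻ is the cathode (higher E°); E°cell = +0.54 − (+0.34) = +0.20 V with n = 2.
From the Nernst equation, log Q = n(E° − E)/0.0592 = 2·(+0.20 − (+0.418))/0.0592 = −7.365.
Balancing electrons gives I2(s) + Cu(s) → 2 I-(aq) + Cu2+(aq); thus Q = [I-(aq)]^2·[Cu2+(aq)].
Solving for the unknown gives log [Cu2+(aq)] = 0.306, so [Cu2+(aq)] ≈ 2.0 M.

2.0 M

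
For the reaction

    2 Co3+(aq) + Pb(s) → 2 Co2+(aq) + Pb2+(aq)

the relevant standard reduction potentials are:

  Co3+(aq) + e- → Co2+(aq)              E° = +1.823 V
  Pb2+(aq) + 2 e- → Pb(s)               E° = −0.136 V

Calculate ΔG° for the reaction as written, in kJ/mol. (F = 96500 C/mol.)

−378 kJ/mol

In the reaction as written Co3+(aq) is reduced, so the Co³⁺/Co²⁺ couple is the cathode and Pb²⁺/Pb is the anode.
E°cell = +1.823 − (−0.136) = +1.959 V; balancing electrons gives n = 2.
ΔG° = −nFE°cell = −(2)(96500)(+1.959) J/mol = −378 kJ/mol.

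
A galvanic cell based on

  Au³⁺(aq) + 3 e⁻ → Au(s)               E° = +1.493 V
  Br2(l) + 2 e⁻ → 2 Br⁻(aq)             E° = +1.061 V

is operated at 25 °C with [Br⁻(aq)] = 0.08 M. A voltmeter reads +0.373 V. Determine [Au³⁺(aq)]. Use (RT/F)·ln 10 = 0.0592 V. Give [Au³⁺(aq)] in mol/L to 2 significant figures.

Au³⁺/Au is the cathode (higher E°); E°cell = +1.493 − (+1.061) = +0.432 V with n = 6.
From the Nernst equation, log Q = n(E° − E)/0.0592 = 6·(+0.432 − (+0.373))/0.0592 = 5.980.
For 2 Au³⁺(aq) + 6 Br⁻(aq) → 2 Au(s) + 3 Br2(l), the reaction quotient is Q = 1 / ([Au³⁺(aq)]^2·[Br⁻(aq)]^6).
Substituting the known concentrations and solving, log [Au³⁺(aq)] = 0.301 and [Au³⁺(aq)] = 2.0 M.

2.0 M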